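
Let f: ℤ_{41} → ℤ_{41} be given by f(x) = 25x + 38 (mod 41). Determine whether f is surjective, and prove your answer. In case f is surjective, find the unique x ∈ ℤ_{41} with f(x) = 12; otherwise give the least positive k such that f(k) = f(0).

17

Since gcd(25, 41) = 1, 25 is invertible modulo 41. Euclid's algorithm: 41 = 1·25 + 16, 25 = 1·16 + 9, 16 = 1·9 + 7, 9 = 1·7 + 2, 7 = 3·2 + 1; back-substituting gives 1 = 23·25 − 14·41, so 25⁻¹ ≡ 23 (mod 41).
For any y ∈ ℤ_{41}, x = 23(y − 38) mod 41 satisfies f(x) = 25·23(y − 38) + 38 ≡ y (since 25·23 ≡ 1 mod 41). So every y has a preimage.
Therefore f is surjective.
Since f is surjective, we compute f⁻¹(12): solve 25x + 38 ≡ 12 (mod 41), i.e. 25x ≡ 15 (mod 41).
Multiplying by 25⁻¹ = 23 gives x ≡ 23·15 = 345 = 8·41 + 17 ≡ 17 (mod 41).
Check: f(17) = 25·17 + 38 = 463 = 11·41 + 12 ≡ 12 (mod 41).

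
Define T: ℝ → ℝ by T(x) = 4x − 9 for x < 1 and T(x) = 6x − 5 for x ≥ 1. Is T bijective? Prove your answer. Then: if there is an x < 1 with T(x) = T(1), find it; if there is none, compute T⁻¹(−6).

Both pieces are strictly increasing (slopes 4 and 6), so each is injective on its own interval.
The left piece maps (−∞, 1) onto (−∞, −5); the right piece maps [1, ∞) onto [1, ∞).
The images leave a gap (−5 has no preimage), so T is not surjective, hence not bijective.
Because the two images are disjoint, no x < 1 has T(x) = T(1), so we compute T⁻¹(−6): −6 lies in (−∞, −5), so solve 4x − 9 = −6: x = (−6 + 9)/4 = 3/4.

3/4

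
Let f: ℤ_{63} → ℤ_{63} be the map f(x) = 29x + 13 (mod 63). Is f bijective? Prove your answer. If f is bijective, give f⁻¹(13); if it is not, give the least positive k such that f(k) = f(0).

0

If f(x_1) = f(x_2), then 29x_1 ≡ 29x_2 (mod 63). Because gcd(29, 63) = 1, we may cancel 29 to get x_1 ≡ x_2 (mod 63).
We now compute 29⁻¹ mod 63 explicitly. Euclid's algorithm: 63 = 2·29 + 5, 29 = 5·5 + 4, 5 = 1·4 + 1; back-substituting gives 1 = 50·29 − 23·63, so 29⁻¹ ≡ 50 (mod 63).
For any y ∈ ℤ_{63}, x = 50(y − 13) mod 63 satisfies f(x) = 29·50(y − 13) + 13 ≡ y (since 29·50 ≡ 1 mod 63). So every y has a preimage.
Therefore f is bijective.
Since f is bijective, we compute f⁻¹(13): solve 29x + 13 ≡ 13 (mod 63), i.e. 29x ≡ 0 (mod 63).
Multiplying by 29⁻¹ = 50 gives x ≡ 50·0 = 0 ≡ 0 (mod 63).
Check: f(0) = 29·0 + 13 = 13 ≡ 13 (mod 63).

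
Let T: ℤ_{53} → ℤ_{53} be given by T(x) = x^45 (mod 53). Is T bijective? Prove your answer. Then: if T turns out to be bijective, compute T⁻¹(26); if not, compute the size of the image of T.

Since 53 is prime, the nonzero elements of ℤ_{53} form a cyclic group of order 52.
As gcd(45, 52) = 1, raising to the 45th power is a bijection on this group: if s^45 ≡ t^45 then (st^{−1})^45 = 1, and the only element of order dividing gcd(45, 52) = 1 is 1, so s = t.
With T(0) = 0 this makes T injective on all of ℤ_{53}, hence bijective (finite equal-size domain and codomain). In particular T is bijective.
Since T is bijective, we find the preimage of 26. The inverse of x ↦ x^45 on (ℤ_{53})^× is x ↦ x^37, because 45·37 = 1665 = 32·52 + 1 ≡ 1 (mod 52) and x^{52} = 1 for x ≠ 0 (Fermat). So T⁻¹(26) = 26^37 mod 53.
Repeated squaring mod 53: 26^1 ≡ 26, 26^2 ≡ 26² = 676 ≡ 40, 26^4 ≡ 40² = 1600 ≡ 10, 26^8 ≡ 10² = 100 ≡ 47, 26^16 ≡ 47² = 2209 ≡ 36, 26^32 ≡ 36² = 1296 ≡ 24. Since 37 = 32 + 4 + 1, 26^37 ≡ 24·10·26: 24·10 = 240 ≡ 28, then 28·26 = 728 ≡ 39. So 26^37 ≡ 39 (mod 53).
Hence T⁻¹(26) = 39.

39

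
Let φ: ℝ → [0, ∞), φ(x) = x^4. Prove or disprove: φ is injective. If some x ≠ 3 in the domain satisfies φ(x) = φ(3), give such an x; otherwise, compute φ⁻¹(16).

φ(3) = 81 = (−3)^4 = φ(−3) (since 4 is even), with 3 ≠ −3. So φ is not injective.
For the follow-up, such an x exists: taking x = −3 ∈ ℝ gives φ(−3) = 81 = φ(3) with −3 ≠ 3.

-3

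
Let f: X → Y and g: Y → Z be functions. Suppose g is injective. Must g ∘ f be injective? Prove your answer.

not injective

No. Take X = {1, 2}, Y = Z = {1, 2, 3, 4}, f(1) = f(2) = 1, and g = identity (injective).
Then (g ∘ f)(1) = (g ∘ f)(2) = 1 with 1 ≠ 2, so g ∘ f is not injective.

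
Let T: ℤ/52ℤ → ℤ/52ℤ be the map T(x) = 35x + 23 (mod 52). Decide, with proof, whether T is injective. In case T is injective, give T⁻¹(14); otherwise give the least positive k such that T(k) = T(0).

25

By definition, injectivity means: for all x_1, x_2 in the domain, T(x_1) = T(x_2) implies x_1 = x_2.
Suppose T(x_1) = T(x_2) in ℤ/52ℤ. Then 35x_1 + 23 ≡ 35x_2 + 23 (mod 52), hence 35(x_1 − x_2) ≡ 0 (mod 52).
Since gcd(35, 52) = 1, 35 is invertible modulo 52, hence x_1 − x_2 ≡ 0 (mod 52), i.e. x_1 = x_2.
Thus T is injective.
We now compute 35⁻¹ mod 52 explicitly. Euclid's algorithm: 52 = 1·35 + 17, 35 = 2·17 + 1; back-substituting gives 1 = 3·35 − 2·52, so 35⁻¹ ≡ 3 (mod 52).
Since T is injective, we find T⁻¹(14): we need 35x ≡ 14 − 23 ≡ 43 (mod 52). Using 35⁻¹ = 3: x ≡ 3·43 = 129 = 2·52 + 25, so x = 25.
Check: T(25) = 35·25 + 23 = 898 = 17·52 + 14 ≡ 14 (mod 52).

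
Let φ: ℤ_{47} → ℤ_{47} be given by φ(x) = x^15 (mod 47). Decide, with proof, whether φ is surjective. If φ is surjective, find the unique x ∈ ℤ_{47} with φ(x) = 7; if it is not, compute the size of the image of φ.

Since 47 is prime, the nonzero elements of ℤ_{47} form a cyclic group of order 46.
As gcd(15, 46) = 1, raising to the 15th power is a bijection on this group: if s^15 ≡ t^15 then (st^{−1})^15 = 1, and the only element of order dividing gcd(15, 46) = 1 is 1, so s = t.
With φ(0) = 0 this makes φ injective on all of ℤ_{47}, hence bijective (finite equal-size domain and codomain). In particular φ is surjective.
Since φ is surjective, we find the preimage of 7. The inverse of x ↦ x^15 on (ℤ_{47})^× is x ↦ x^43, because 15·43 = 645 = 14·46 + 1 ≡ 1 (mod 46) and x^{46} = 1 for x ≠ 0 (Fermat). So φ⁻¹(7) = 7^43 mod 47.
Repeated squaring mod 47: 7^1 ≡ 7, 7^2 ≡ 7² = 49 ≡ 2, 7^4 ≡ 2² = 4, 7^8 ≡ 4² = 16, 7^16 ≡ 16² = 256 ≡ 21, 7^32 ≡ 21² = 441 ≡ 18. Since 43 = 32 + 8 + 2 + 1, 7^43 ≡ 18·16·2·7: 18·16 = 288 ≡ 6, then 6·2 = 12, then 12·7 = 84 ≡ 37. So 7^43 ≡ 37 (mod 47).
Hence φ⁻¹(7) = 37.

37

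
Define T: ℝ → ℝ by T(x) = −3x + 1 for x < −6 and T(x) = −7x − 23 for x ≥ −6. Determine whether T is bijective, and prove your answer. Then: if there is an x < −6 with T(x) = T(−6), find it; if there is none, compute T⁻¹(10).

Both pieces are strictly decreasing (slopes −3 and −7), so each is injective on its own interval.
The left piece maps (−∞, −6) onto (19, ∞); the right piece maps [−6, ∞) onto (−∞, 19].
Since 19 = 19, the images partition ℝ: T is injective and surjective, hence bijective.
Because the two images are disjoint, no x < −6 has T(x) = T(−6), so we compute T⁻¹(10): 10 lies in (−∞, 19], so solve −7x − 23 = 10: x = (10 + 23)/(−7) = −33/7.

-33/7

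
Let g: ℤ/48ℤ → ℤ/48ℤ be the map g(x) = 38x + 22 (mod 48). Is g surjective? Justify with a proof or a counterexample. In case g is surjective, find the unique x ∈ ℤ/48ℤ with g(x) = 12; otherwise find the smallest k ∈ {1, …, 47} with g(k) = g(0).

24

Since gcd(38, 48) = 2, we have 38x ≡ 0 (mod 2) for all x, so g(x) ≡ 0 (mod 2).
But 1 ≢ 0 (mod 2), so 1 ∈ ℤ/48ℤ has no preimage. Therefore g is not surjective.
Since g is not surjective, we find the least positive k with g(k) = g(0): this means 38k ≡ 0 (mod 48), i.e. 48 ∣ 38k. Since gcd(38, 48) = 2, dividing through by 2 this holds exactly when 24 ∣ 19k, and as gcd(19, 24) = 1, exactly when 24 ∣ k.
The smallest positive such k is 24.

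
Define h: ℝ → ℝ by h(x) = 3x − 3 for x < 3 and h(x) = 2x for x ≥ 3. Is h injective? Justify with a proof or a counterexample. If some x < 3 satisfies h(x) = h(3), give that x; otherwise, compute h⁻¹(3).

Both pieces are strictly increasing (slopes 3 and 2), so each is injective on its own interval.
The left piece maps (−∞, 3) onto (−∞, 6); the right piece maps [3, ∞) onto [6, ∞).
These images are disjoint, so no value is attained by both pieces. Hence h is injective.
Because the two images are disjoint, no x < 3 has h(x) = h(3), so we compute h⁻¹(3): 3 lies in (−∞, 6), so solve 3x − 3 = 3: x = (3 + 3)/3 = 2.

2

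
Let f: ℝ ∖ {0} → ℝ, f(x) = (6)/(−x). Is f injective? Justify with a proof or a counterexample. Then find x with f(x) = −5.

Suppose f(s) = f(t). Cross-multiplying: (6)(−t) = (6)(−s).
Expanding both sides and cancelling the symmetric terms leaves 6·(s − t) = 0. Since 6 ≠ 0, s = t. Hence f is injective.
Solving f(x) = −5: cross-multiplying gives 6 = −5(−x), which rearranges to −5x = −6, so x = 6/5.

6/5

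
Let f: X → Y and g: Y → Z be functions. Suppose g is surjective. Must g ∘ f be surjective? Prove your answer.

No. Take X = {0}, Y = Z = {0, 1, 2}, f(0) = 0, and g = identity (surjective).
Then (g ∘ f)(0) = 0, and 2 ∈ Z has no preimage under g ∘ f, so g ∘ f is not surjective.

not surjective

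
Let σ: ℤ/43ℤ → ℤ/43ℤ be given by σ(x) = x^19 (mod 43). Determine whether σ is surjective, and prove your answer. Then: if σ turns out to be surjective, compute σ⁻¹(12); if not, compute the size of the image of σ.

5

Since 43 is prime, the nonzero elements of ℤ/43ℤ form a cyclic group of order 42.
As gcd(19, 42) = 1, raising to the 19th power is a bijection on this group: if s^19 ≡ t^19 then (st^{−1})^19 = 1, and the only element of order dividing gcd(19, 42) = 1 is 1, so s = t.
With σ(0) = 0 this makes σ injective on all of ℤ/43ℤ, hence bijective (finite equal-size domain and codomain). In particular σ is surjective.
Since σ is surjective, we find the preimage of 12. The inverse of x ↦ x^19 on (ℤ/43ℤ)^× is x ↦ x^31, because 19·31 = 589 = 14·42 + 1 ≡ 1 (mod 42) and x^{42} = 1 for x ≠ 0 (Fermat). So σ⁻¹(12) = 12^31 mod 43.
Repeated squaring mod 43: 12^1 ≡ 12, 12^2 ≡ 12² = 144 ≡ 15, 12^4 ≡ 15² = 225 ≡ 10, 12^8 ≡ 10² = 100 ≡ 14, 12^16 ≡ 14² = 196 ≡ 24. Since 31 = 16 + 8 + 4 + 2 + 1, 12^31 ≡ 24·14·10·15·12: 24·14 = 336 ≡ 35, then 35·10 = 350 ≡ 6, then 6·15 = 90 ≡ 4, then 4·12 = 48 ≡ 5. So 12^31 ≡ 5 (mod 43).
Hence σ⁻¹(12) = 5.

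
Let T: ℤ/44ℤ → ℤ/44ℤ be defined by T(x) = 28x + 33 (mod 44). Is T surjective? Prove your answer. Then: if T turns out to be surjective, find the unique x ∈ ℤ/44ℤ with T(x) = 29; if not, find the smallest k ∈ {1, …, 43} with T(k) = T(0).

11

Since gcd(28, 44) = 4, we have 28x ≡ 0 (mod 4) for all x, so T(x) ≡ 1 (mod 4).
But 0 ≢ 1 (mod 4), so 0 ∈ ℤ/44ℤ has no preimage. Thus T is not surjective.
Since T is not surjective, we find the least positive k with T(k) = T(0): this means 28k ≡ 0 (mod 44), i.e. 44 ∣ 28k. Since gcd(28, 44) = 4, dividing through by 4 this holds exactly when 11 ∣ 7k, and as gcd(7, 11) = 1, exactly when 11 ∣ k.
The smallest positive such k is 11.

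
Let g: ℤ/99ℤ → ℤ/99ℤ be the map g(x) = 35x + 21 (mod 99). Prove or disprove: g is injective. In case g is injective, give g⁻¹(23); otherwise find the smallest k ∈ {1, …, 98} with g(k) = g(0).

Suppose g(x_1) = g(x_2) in ℤ/99ℤ. Then 35x_1 + 21 ≡ 35x_2 + 21 (mod 99), thus 35(x_1 − x_2) ≡ 0 (mod 99).
Since gcd(35, 99) = 1, 35 is invertible modulo 99, thus x_1 − x_2 ≡ 0 (mod 99), i.e. x_1 = x_2.
So g is injective.
We now compute 35⁻¹ mod 99 explicitly. Euclid's algorithm: 99 = 2·35 + 29, 35 = 1·29 + 6, 29 = 4·6 + 5, 6 = 1·5 + 1; back-substituting gives 1 = 17·35 − 6·99, so 35⁻¹ ≡ 17 (mod 99).
Since g is injective, we compute g⁻¹(23): solve 35x + 21 ≡ 23 (mod 99), i.e. 35x ≡ 2 (mod 99).
Multiplying by 35⁻¹ = 17 gives x ≡ 17·2 = 34 ≡ 34 (mod 99).
Check: g(34) = 35·34 + 21 = 1211 = 12·99 + 23 ≡ 23 (mod 99).

34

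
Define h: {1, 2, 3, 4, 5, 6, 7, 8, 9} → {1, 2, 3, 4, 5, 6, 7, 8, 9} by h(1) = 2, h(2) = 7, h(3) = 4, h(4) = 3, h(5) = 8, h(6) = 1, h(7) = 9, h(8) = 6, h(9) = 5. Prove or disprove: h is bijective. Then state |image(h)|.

The values 2, 7, 4, 3, 8, 1, 9, 6, 5 are a permutation of {1, 2, 3, 4, 5, 6, 7, 8, 9}: each element appears exactly once.
So h is injective and surjective, hence bijective.
The image of h is {1, 2, 3, 4, 5, 6, 7, 8, 9}, which has 9 elements.

9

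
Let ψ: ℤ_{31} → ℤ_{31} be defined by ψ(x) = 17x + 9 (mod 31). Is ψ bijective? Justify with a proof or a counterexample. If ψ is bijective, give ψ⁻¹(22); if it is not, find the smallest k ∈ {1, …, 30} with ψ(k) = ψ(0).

Suppose ψ(s) = ψ(t) in ℤ_{31}. Then 17s + 9 ≡ 17t + 9 (mod 31), hence 17(s − t) ≡ 0 (mod 31).
Since gcd(17, 31) = 1, 17 is invertible modulo 31, therefore s − t ≡ 0 (mod 31), i.e. s = t.
We now compute 17⁻¹ mod 31 explicitly. Euclid's algorithm: 31 = 1·17 + 14, 17 = 1·14 + 3, 14 = 4·3 + 2, 3 = 1·2 + 1; back-substituting gives 1 = 11·17 − 6·31, so 17⁻¹ ≡ 11 (mod 31).
Then y ↦ 11(y − 9) is a two-sided inverse to ψ, so every y ∈ ℤ_{31} has a preimage.
Hence ψ is bijective.
Since ψ is bijective, we compute ψ⁻¹(22): solve 17x + 9 ≡ 22 (mod 31), i.e. 17x ≡ 13 (mod 31).
Multiplying by 17⁻¹ = 11 gives x ≡ 11·13 = 143 = 4·31 + 19 ≡ 19 (mod 31).
Check: ψ(19) = 17·19 + 9 = 332 = 10·31 + 22 ≡ 22 (mod 31).

19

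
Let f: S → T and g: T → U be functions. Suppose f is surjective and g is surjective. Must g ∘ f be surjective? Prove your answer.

Let c ∈ U. Since g is surjective, there is b ∈ T with g(b) = c. Since f is surjective, there is a ∈ S with f(a) = b.
Then (g ∘ f)(a) = g(b) = c. Therefore g ∘ f is surjective.

surjective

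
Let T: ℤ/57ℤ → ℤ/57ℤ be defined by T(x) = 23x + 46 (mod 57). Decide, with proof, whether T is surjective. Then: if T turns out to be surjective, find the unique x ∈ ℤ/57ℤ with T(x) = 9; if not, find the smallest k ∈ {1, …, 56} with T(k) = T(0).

43

Since gcd(23, 57) = 1, 23 is invertible modulo 57. Euclid's algorithm: 57 = 2·23 + 11, 23 = 2·11 + 1; back-substituting gives 1 = 5·23 − 2·57, so 23⁻¹ ≡ 5 (mod 57).
For any y ∈ ℤ/57ℤ, x = 5(y − 46) mod 57 satisfies T(x) = 23·5(y − 46) + 46 ≡ y (since 23·5 ≡ 1 mod 57). So every y has a preimage.
Therefore T is surjective.
Since T is surjective, we compute T⁻¹(9): solve 23x + 46 ≡ 9 (mod 57), i.e. 23x ≡ 20 (mod 57).
Multiplying by 23⁻¹ = 5 gives x ≡ 5·20 = 100 = 1·57 + 43 ≡ 43 (mod 57).
Check: T(43) = 23·43 + 46 = 1035 = 18·57 + 9 ≡ 9 (mod 57).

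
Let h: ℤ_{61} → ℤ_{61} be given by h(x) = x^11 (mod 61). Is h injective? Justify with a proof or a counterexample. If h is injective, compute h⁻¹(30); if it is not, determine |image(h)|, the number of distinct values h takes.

54

Since 61 is prime, the nonzero elements of ℤ_{61} form a cyclic group of order 60.
As gcd(11, 60) = 1, raising to the 11th power is a bijection on this group: if u^11 ≡ v^11 then (uv^{−1})^11 = 1, and the only element of order dividing gcd(11, 60) = 1 is 1, so u = v.
With h(0) = 0 this makes h injective on all of ℤ_{61}, hence bijective (finite equal-size domain and codomain). In particular h is injective.
Since h is injective, we find the preimage of 30. The inverse of x ↦ x^11 on (ℤ_{61})^× is x ↦ x^11, because 11·11 = 121 = 2·60 + 1 ≡ 1 (mod 60) and x^{60} = 1 for x ≠ 0 (Fermat). So h⁻¹(30) = 30^11 mod 61.
Repeated squaring mod 61: 30^1 ≡ 30, 30^2 ≡ 30² = 900 ≡ 46, 30^4 ≡ 46² = 2116 ≡ 42, 30^8 ≡ 42² = 1764 ≡ 56. Since 11 = 8 + 2 + 1, 30^11 ≡ 56·46·30: 56·46 = 2576 ≡ 14, then 14·30 = 420 ≡ 54. So 30^11 ≡ 54 (mod 61).
Hence h⁻¹(30) = 54.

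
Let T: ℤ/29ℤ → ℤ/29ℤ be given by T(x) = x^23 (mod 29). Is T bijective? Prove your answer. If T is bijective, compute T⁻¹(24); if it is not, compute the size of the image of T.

16

Since 29 is prime, the nonzero elements of ℤ/29ℤ form a cyclic group of order 28.
As gcd(23, 28) = 1, raising to the 23rd power is a bijection on this group: if u^23 ≡ v^23 then (uv^{−1})^23 = 1, and the only element of order dividing gcd(23, 28) = 1 is 1, so u = v.
With T(0) = 0 this makes T injective on all of ℤ/29ℤ, hence bijective (finite equal-size domain and codomain). In particular T is bijective.
Since T is bijective, we find the preimage of 24. The inverse of x ↦ x^23 on (ℤ/29ℤ)^× is x ↦ x^11, because 23·11 = 253 = 9·28 + 1 ≡ 1 (mod 28) and x^{28} = 1 for x ≠ 0 (Fermat). So T⁻¹(24) = 24^11 mod 29.
Repeated squaring mod 29: 24^1 ≡ 24, 24^2 ≡ 24² = 576 ≡ 25, 24^4 ≡ 25² = 625 ≡ 16, 24^8 ≡ 16² = 256 ≡ 24. Since 11 = 8 + 2 + 1, 24^11 ≡ 24·25·24: 24·25 = 600 ≡ 20, then 20·24 = 480 ≡ 16. So 24^11 ≡ 16 (mod 29).
Hence T⁻¹(24) = 16.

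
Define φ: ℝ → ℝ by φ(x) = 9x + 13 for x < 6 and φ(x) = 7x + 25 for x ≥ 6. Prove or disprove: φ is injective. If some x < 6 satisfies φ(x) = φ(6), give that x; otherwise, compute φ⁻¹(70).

Both pieces are strictly increasing (slopes 9 and 7), so each is injective on its own interval.
The left piece maps (−∞, 6) onto (−∞, 67); the right piece maps [6, ∞) onto [67, ∞).
These images are disjoint, so no value is attained by both pieces. So φ is injective.
Because the two images are disjoint, no x < 6 has φ(x) = φ(6), so we compute φ⁻¹(70): 70 lies in [67, ∞), so solve 7x + 25 = 70: x = (70 − 25)/7 = 45/7.

45/7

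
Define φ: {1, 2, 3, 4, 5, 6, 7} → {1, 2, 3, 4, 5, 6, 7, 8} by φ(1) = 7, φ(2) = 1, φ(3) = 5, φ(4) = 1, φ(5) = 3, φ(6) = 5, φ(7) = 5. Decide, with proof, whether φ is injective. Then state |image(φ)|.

4

φ(2) = 1 = φ(4) with 2 ≠ 4, so φ is not injective.
The image of φ is {1, 3, 5, 7}, which has 4 elements.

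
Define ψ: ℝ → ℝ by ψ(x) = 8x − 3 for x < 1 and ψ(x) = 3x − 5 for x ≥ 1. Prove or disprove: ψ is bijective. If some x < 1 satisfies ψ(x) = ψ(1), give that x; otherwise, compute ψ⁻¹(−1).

1/8

Both pieces are strictly increasing (slopes 8 and 3), so each is injective on its own interval.
The left piece maps (−∞, 1) onto (−∞, 5); the right piece maps [1, ∞) onto [−2, ∞).
These images overlap. In particular ψ(1) = −2 (right piece), and solving 8x − 3 = −2 on the left piece gives x = 1/8 < 1.
So ψ(1/8) = ψ(1) with 1/8 ≠ 1, and ψ is not injective, hence not bijective. This x = 1/8 is the requested value below 1.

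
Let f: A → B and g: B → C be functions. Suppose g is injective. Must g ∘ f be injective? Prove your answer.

not injective

No. Take A = {1, 2}, B = C = {1, 2, 3, 4}, f(1) = f(2) = 1, and g = identity (injective).
Then (g ∘ f)(1) = (g ∘ f)(2) = 1 with 1 ≠ 2, so g ∘ f is not injective.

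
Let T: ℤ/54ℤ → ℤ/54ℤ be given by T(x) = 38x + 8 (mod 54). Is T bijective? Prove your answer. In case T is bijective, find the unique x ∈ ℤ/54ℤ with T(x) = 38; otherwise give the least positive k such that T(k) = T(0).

27

Recall that T is injective when T(u) = T(v) forces u = v.
We have gcd(38, 54) = 2 > 1. Taking u = 0 and v = 27: T(0) = 8 and T(27) = 38·27 + 8 = 1034 ≡ 8 (mod 54).
So T(0) = T(27) while 0 ≠ 27, so T is not injective, hence not bijective.
Since T is not bijective, we find the least positive k with T(k) = T(0): this means 38k ≡ 0 (mod 54), i.e. 54 ∣ 38k. Since gcd(38, 54) = 2, dividing through by 2 this holds exactly when 27 ∣ 19k, and as gcd(19, 27) = 1, exactly when 27 ∣ k.
The smallest positive such k is 27.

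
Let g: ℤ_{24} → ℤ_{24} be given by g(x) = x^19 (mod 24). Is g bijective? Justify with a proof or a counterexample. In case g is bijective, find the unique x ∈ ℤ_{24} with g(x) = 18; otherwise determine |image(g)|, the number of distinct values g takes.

g(0) = 0^19 = 0.
g(6): Repeated squaring mod 24: 6^1 ≡ 6, 6^2 ≡ 6² = 36 ≡ 12, 6^4 ≡ 12² = 144 ≡ 0, 6^8 ≡ 0² = 0, 6^16 ≡ 0² = 0. Since 19 = 16 + 2 + 1, 6^19 ≡ 0·12·6: 0·12 = 0, then 0·6 = 0. So 6^19 ≡ 0 (mod 24).
So g(0) = g(6) = 0 while 0 ≠ 6, therefore g is not injective, hence not bijective.
Since g is not bijective, we determine |image(g)|. Computing x^19 mod 24 for each x (by repeated squaring, reducing mod 24 at every step), the values g(0), g(1), …, g(23) are: 0, 1, 8, 3, 16, 5, 0, 7, 8, 9, 16, 11, 0, 13, 8, 15, 16, 17, 0, 19, 8, 21, 16, 23.
The distinct values are {0, 1, 3, 5, 7, 8, 9, 11, 13, 15, 16, 17, 19, 21, 23}; there are 15 of them.

15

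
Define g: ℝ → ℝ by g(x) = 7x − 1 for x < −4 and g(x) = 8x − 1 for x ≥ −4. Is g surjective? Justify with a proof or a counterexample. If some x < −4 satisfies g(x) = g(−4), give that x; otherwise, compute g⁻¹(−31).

-32/7

Both pieces are strictly increasing (slopes 7 and 8), so each is injective on its own interval.
The left piece maps (−∞, −4) onto (−∞, −29); the right piece maps [−4, ∞) onto [−33, ∞).
The union (−∞, −29) ∪ [−33, ∞) covers ℝ, so g is surjective.
For the follow-up: the images overlap, so an x < −4 with g(x) = g(−4) exists. g(−4) = −33; solving 7x − 1 = −33 for x < −4 gives x = (−33 + 1)/7 = −32/7.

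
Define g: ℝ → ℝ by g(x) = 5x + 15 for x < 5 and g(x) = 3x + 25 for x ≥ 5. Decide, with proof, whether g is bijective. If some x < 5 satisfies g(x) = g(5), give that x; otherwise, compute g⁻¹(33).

18/5

Both pieces are strictly increasing (slopes 5 and 3), so each is injective on its own interval.
The left piece maps (−∞, 5) onto (−∞, 40); the right piece maps [5, ∞) onto [40, ∞).
Since 40 = 40, the images partition ℝ: g is injective and surjective, hence bijective.
Because the two images are disjoint, no x < 5 has g(x) = g(5), so we compute g⁻¹(33): 33 lies in (−∞, 40), so solve 5x + 15 = 33: x = (33 − 15)/5 = 18/5.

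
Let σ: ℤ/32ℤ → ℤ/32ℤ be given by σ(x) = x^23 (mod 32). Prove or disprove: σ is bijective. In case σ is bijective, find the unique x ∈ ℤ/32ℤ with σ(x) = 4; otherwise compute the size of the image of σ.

17

σ(0) = 0^23 = 0.
σ(2): Repeated squaring mod 32: 2^1 ≡ 2, 2^2 ≡ 2² = 4, 2^4 ≡ 4² = 16, 2^8 ≡ 16² = 256 ≡ 0, 2^16 ≡ 0² = 0. Since 23 = 16 + 4 + 2 + 1, 2^23 ≡ 0·16·4·2: 0·16 = 0, then 0·4 = 0, then 0·2 = 0. So 2^23 ≡ 0 (mod 32).
So σ(0) = σ(2) = 0 while 0 ≠ 2, hence σ is not injective, hence not bijective.
Since σ is not bijective, we determine |image(σ)|. Computing x^23 mod 32 for each x (by repeated squaring, reducing mod 32 at every step), the values σ(0), σ(1), …, σ(31) are: 0, 1, 0, 11, 0, 13, 0, 23, 0, 25, 0, 3, 0, 5, 0, 15, 0, 17, 0, 27, 0, 29, 0, 7, 0, 9, 0, 19, 0, 21, 0, 31.
The distinct values are {0, 1, 3, 5, 7, 9, 11, 13, 15, 17, 19, 21, 23, 25, 27, 29, 31}; there are 17 of them.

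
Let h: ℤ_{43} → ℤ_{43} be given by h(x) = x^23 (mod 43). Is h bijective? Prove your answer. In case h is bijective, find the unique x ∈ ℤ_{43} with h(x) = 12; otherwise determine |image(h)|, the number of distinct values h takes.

26

Since 43 is prime, the nonzero elements of ℤ_{43} form a cyclic group of order 42.
As gcd(23, 42) = 1, raising to the 23rd power is a bijection on this group: if a^23 ≡ b^23 then (ab^{−1})^23 = 1, and the only element of order dividing gcd(23, 42) = 1 is 1, so a = b.
With h(0) = 0 this makes h injective on all of ℤ_{43}, hence bijective (finite equal-size domain and codomain). In particular h is bijective.
Since h is bijective, we find the preimage of 12. The inverse of x ↦ x^23 on (ℤ_{43})^× is x ↦ x^11, because 23·11 = 253 = 6·42 + 1 ≡ 1 (mod 42) and x^{42} = 1 for x ≠ 0 (Fermat). So h⁻¹(12) = 12^11 mod 43.
Repeated squaring mod 43: 12^1 ≡ 12, 12^2 ≡ 12² = 144 ≡ 15, 12^4 ≡ 15² = 225 ≡ 10, 12^8 ≡ 10² = 100 ≡ 14. Since 11 = 8 + 2 + 1, 12^11 ≡ 14·15·12: 14·15 = 210 ≡ 38, then 38·12 = 456 ≡ 26. So 12^11 ≡ 26 (mod 43).
Hence h⁻¹(12) = 26.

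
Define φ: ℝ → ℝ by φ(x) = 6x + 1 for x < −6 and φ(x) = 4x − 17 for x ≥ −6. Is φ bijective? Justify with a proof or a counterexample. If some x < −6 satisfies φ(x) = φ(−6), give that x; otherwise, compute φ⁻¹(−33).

-7

Both pieces are strictly increasing (slopes 6 and 4), so each is injective on its own interval.
The left piece maps (−∞, −6) onto (−∞, −35); the right piece maps [−6, ∞) onto [−41, ∞).
These images overlap. In particular φ(−6) = −41 (right piece), and solving 6x + 1 = −41 on the left piece gives x = −7 < −6.
So φ(−7) = φ(−6) with −7 ≠ −6, and φ is not injective, hence not bijective. This x = −7 is the requested value below −6.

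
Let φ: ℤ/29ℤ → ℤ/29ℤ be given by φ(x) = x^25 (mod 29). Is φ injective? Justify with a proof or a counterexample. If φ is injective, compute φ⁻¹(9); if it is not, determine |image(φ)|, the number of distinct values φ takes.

6

Since 29 is prime, the nonzero elements of ℤ/29ℤ form a cyclic group of order 28.
As gcd(25, 28) = 1, raising to the 25th power is a bijection on this group: if a^25 ≡ b^25 then (ab^{−1})^25 = 1, and the only element of order dividing gcd(25, 28) = 1 is 1, so a = b.
With φ(0) = 0 this makes φ injective on all of ℤ/29ℤ, hence bijective (finite equal-size domain and codomain). In particular φ is injective.
Since φ is injective, we find the preimage of 9. The inverse of x ↦ x^25 on (ℤ/29ℤ)^× is x ↦ x^9, because 25·9 = 225 = 8·28 + 1 ≡ 1 (mod 28) and x^{28} = 1 for x ≠ 0 (Fermat). So φ⁻¹(9) = 9^9 mod 29.
Repeated squaring mod 29: 9^1 ≡ 9, 9^2 ≡ 9² = 81 ≡ 23, 9^4 ≡ 23² = 529 ≡ 7, 9^8 ≡ 7² = 49 ≡ 20. Since 9 = 8 + 1, 9^9 ≡ 20·9: 20·9 = 180 ≡ 6. So 9^9 ≡ 6 (mod 29).
Hence φ⁻¹(9) = 6.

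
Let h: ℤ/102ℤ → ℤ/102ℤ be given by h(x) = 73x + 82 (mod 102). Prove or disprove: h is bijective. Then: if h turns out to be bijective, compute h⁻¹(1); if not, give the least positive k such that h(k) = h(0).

Recall that h is injective if h(s) = h(t) implies s = t.
Suppose h(s) = h(t) in ℤ/102ℤ. Then 73s + 82 ≡ 73t + 82 (mod 102), so 73(s − t) ≡ 0 (mod 102).
Since gcd(73, 102) = 1, 73 is invertible modulo 102, thus s − t ≡ 0 (mod 102), i.e. s = t.
We now compute 73⁻¹ mod 102 explicitly. Euclid's algorithm: 102 = 1·73 + 29, 73 = 2·29 + 15, 29 = 1·15 + 14, 15 = 1·14 + 1; back-substituting gives 1 = 7·73 − 5·102, so 73⁻¹ ≡ 7 (mod 102).
Then y ↦ 7(y − 82) is a two-sided inverse to h, so every y ∈ ℤ/102ℤ has a preimage.
Thus h is bijective.
Since h is bijective, we compute h⁻¹(1): solve 73x + 82 ≡ 1 (mod 102), i.e. 73x ≡ 21 (mod 102).
Multiplying by 73⁻¹ = 7 gives x ≡ 7·21 = 147 = 1·102 + 45 ≡ 45 (mod 102).
Check: h(45) = 73·45 + 82 = 3367 = 33·102 + 1 ≡ 1 (mod 102).

45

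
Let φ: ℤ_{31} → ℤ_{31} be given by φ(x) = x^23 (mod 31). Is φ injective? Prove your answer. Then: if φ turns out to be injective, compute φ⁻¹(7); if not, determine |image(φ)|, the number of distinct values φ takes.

18

Since 31 is prime, the nonzero elements of ℤ_{31} form a cyclic group of order 30.
As gcd(23, 30) = 1, raising to the 23rd power is a bijection on this group: if u^23 ≡ v^23 then (uv^{−1})^23 = 1, and the only element of order dividing gcd(23, 30) = 1 is 1, so u = v.
With φ(0) = 0 this makes φ injective on all of ℤ_{31}, hence bijective (finite equal-size domain and codomain). In particular φ is injective.
Since φ is injective, we find the preimage of 7. The inverse of x ↦ x^23 on (ℤ_{31})^× is x ↦ x^17, because 23·17 = 391 = 13·30 + 1 ≡ 1 (mod 30) and x^{30} = 1 for x ≠ 0 (Fermat). So φ⁻¹(7) = 7^17 mod 31.
Repeated squaring mod 31: 7^1 ≡ 7, 7^2 ≡ 7² = 49 ≡ 18, 7^4 ≡ 18² = 324 ≡ 14, 7^8 ≡ 14² = 196 ≡ 10, 7^16 ≡ 10² = 100 ≡ 7. Since 17 = 16 + 1, 7^17 ≡ 7·7: 7·7 = 49 ≡ 18. So 7^17 ≡ 18 (mod 31).
Hence φ⁻¹(7) = 18.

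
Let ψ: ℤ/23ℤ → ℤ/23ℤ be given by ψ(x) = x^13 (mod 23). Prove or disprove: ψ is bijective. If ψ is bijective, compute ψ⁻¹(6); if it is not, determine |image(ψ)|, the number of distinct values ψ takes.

Since 23 is prime, the nonzero elements of ℤ/23ℤ form a cyclic group of order 22.
As gcd(13, 22) = 1, raising to the 13th power is a bijection on this group: if a^13 ≡ b^13 then (ab^{−1})^13 = 1, and the only element of order dividing gcd(13, 22) = 1 is 1, so a = b.
With ψ(0) = 0 this makes ψ injective on all of ℤ/23ℤ, hence bijective (finite equal-size domain and codomain). In particular ψ is bijective.
Since ψ is bijective, we find the preimage of 6. The inverse of x ↦ x^13 on (ℤ/23ℤ)^× is x ↦ x^17, because 13·17 = 221 = 10·22 + 1 ≡ 1 (mod 22) and x^{22} = 1 for x ≠ 0 (Fermat). So ψ⁻¹(6) = 6^17 mod 23.
Repeated squaring mod 23: 6^1 ≡ 6, 6^2 ≡ 6² = 36 ≡ 13, 6^4 ≡ 13² = 169 ≡ 8, 6^8 ≡ 8² = 64 ≡ 18, 6^16 ≡ 18² = 324 ≡ 2. Since 17 = 16 + 1, 6^17 ≡ 2·6: 2·6 = 12. So 6^17 ≡ 12 (mod 23).
Hence ψ⁻¹(6) = 12.

12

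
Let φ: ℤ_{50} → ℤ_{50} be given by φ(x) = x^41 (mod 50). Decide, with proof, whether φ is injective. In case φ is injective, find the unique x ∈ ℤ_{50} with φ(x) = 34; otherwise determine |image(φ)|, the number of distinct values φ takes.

φ(0) = 0^41 = 0.
φ(10): Repeated squaring mod 50: 10^1 ≡ 10, 10^2 ≡ 10² = 100 ≡ 0, 10^4 ≡ 0² = 0, 10^8 ≡ 0² = 0, 10^16 ≡ 0² = 0, 10^32 ≡ 0² = 0. Since 41 = 32 + 8 + 1, 10^41 ≡ 0·0·10: 0·0 = 0, then 0·10 = 0. So 10^41 ≡ 0 (mod 50).
So φ(0) = φ(10) = 0 while 0 ≠ 10, so φ is not injective.
Since φ is not injective, we determine |image(φ)|. Computing x^41 mod 50 for each x (by repeated squaring, reducing mod 50 at every step), the values φ(0), φ(1), …, φ(49) are: 0, 1, 2, 3, 4, 25, 6, 7, 8, 9, 0, 11, 12, 13, 14, 25, 16, 17, 18, 19, 0, 21, 22, 23, 24, 25, 26, 27, 28, 29, 0, 31, 32, 33, 34, 25, 36, 37, 38, 39, 0, 41, 42, 43, 44, 25, 46, 47, 48, 49.
The distinct values are {0, 1, 2, 3, 4, 6, 7, 8, 9, 11, 12, 13, 14, 16, 17, 18, 19, 21, 22, 23, 24, 25, 26, 27, 28, 29, 31, 32, 33, 34, 36, 37, 38, 39, 41, 42, 43, 44, 46, 47, 48, 49}; there are 42 of them.

42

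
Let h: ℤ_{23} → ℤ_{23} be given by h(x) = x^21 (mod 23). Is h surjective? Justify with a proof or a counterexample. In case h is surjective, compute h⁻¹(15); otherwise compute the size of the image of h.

Since 23 is prime, the nonzero elements of ℤ_{23} form a cyclic group of order 22.
As gcd(21, 22) = 1, raising to the 21st power is a bijection on this group: if s^21 ≡ t^21 then (st^{−1})^21 = 1, and the only element of order dividing gcd(21, 22) = 1 is 1, so s = t.
With h(0) = 0 this makes h injective on all of ℤ_{23}, hence bijective (finite equal-size domain and codomain). In particular h is surjective.
Since h is surjective, we find the preimage of 15. The inverse of x ↦ x^21 on (ℤ_{23})^× is x ↦ x^21, because 21·21 = 441 = 20·22 + 1 ≡ 1 (mod 22) and x^{22} = 1 for x ≠ 0 (Fermat). So h⁻¹(15) = 15^21 mod 23.
Repeated squaring mod 23: 15^1 ≡ 15, 15^2 ≡ 15² = 225 ≡ 18, 15^4 ≡ 18² = 324 ≡ 2, 15^8 ≡ 2² = 4, 15^16 ≡ 4² = 16. Since 21 = 16 + 4 + 1, 15^21 ≡ 16·2·15: 16·2 = 32 ≡ 9, then 9·15 = 135 ≡ 20. So 15^21 ≡ 20 (mod 23).
Hence h⁻¹(15) = 20.

20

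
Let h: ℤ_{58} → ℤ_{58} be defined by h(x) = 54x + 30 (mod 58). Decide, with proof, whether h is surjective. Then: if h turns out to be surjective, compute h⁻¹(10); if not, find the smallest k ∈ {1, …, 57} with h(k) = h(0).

Recall: h is surjective if every y in the codomain equals h(x) for some x in the domain.
Since gcd(54, 58) = 2, we have 54x ≡ 0 (mod 2) for all x, so h(x) ≡ 0 (mod 2).
But 1 ≢ 0 (mod 2), so 1 ∈ ℤ_{58} has no preimage. So h is not surjective.
Since h is not surjective, we find the least positive k with h(k) = h(0): this means 54k ≡ 0 (mod 58), i.e. 58 ∣ 54k. Since gcd(54, 58) = 2, dividing through by 2 this holds exactly when 29 ∣ 27k, and as gcd(27, 29) = 1, exactly when 29 ∣ k.
The smallest positive such k is 29.

29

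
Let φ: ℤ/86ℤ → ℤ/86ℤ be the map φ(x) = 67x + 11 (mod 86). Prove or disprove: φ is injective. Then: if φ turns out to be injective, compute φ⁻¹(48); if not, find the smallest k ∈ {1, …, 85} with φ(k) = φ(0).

75

By definition, φ is injective when φ(a) = φ(b) forces a = b.
If φ(a) = φ(b), then 67a ≡ 67b (mod 86). Because gcd(67, 86) = 1, we may cancel 67 to get a ≡ b (mod 86).
Hence φ is injective.
We now compute 67⁻¹ mod 86 explicitly. Euclid's algorithm: 86 = 1·67 + 19, 67 = 3·19 + 10, 19 = 1·10 + 9, 10 = 1·9 + 1; back-substituting gives 1 = 9·67 − 7·86, so 67⁻¹ ≡ 9 (mod 86).
Since φ is injective, we compute φ⁻¹(48): solve 67x + 11 ≡ 48 (mod 86), i.e. 67x ≡ 37 (mod 86).
Multiplying by 67⁻¹ = 9 gives x ≡ 9·37 = 333 = 3·86 + 75 ≡ 75 (mod 86).
Check: φ(75) = 67·75 + 11 = 5036 = 58·86 + 48 ≡ 48 (mod 86).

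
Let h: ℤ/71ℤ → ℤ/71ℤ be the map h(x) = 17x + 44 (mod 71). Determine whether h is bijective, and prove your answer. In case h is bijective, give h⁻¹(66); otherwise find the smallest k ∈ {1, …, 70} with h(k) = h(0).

Recall: injectivity means: for all x_1, x_2 in the domain, h(x_1) = h(x_2) implies x_1 = x_2.
Suppose h(x_1) = h(x_2) in ℤ/71ℤ. Then 17x_1 + 44 ≡ 17x_2 + 44 (mod 71), hence 17(x_1 − x_2) ≡ 0 (mod 71).
Since gcd(17, 71) = 1, 17 is invertible modulo 71, hence x_1 − x_2 ≡ 0 (mod 71), i.e. x_1 = x_2.
We now compute 17⁻¹ mod 71 explicitly. Euclid's algorithm: 71 = 4·17 + 3, 17 = 5·3 + 2, 3 = 1·2 + 1; back-substituting gives 1 = 46·17 − 11·71, so 17⁻¹ ≡ 46 (mod 71).
For any y ∈ ℤ/71ℤ, x = 46(y − 44) mod 71 satisfies h(x) = 17·46(y − 44) + 44 ≡ y (since 17·46 ≡ 1 mod 71). So every y has a preimage.
Thus h is bijective.
Since h is bijective, we find h⁻¹(66): we need 17x ≡ 66 − 44 ≡ 22 (mod 71). Using 17⁻¹ = 46: x ≡ 46·22 = 1012 = 14·71 + 18, so x = 18.
Check: h(18) = 17·18 + 44 = 350 = 4·71 + 66 ≡ 66 (mod 71).

18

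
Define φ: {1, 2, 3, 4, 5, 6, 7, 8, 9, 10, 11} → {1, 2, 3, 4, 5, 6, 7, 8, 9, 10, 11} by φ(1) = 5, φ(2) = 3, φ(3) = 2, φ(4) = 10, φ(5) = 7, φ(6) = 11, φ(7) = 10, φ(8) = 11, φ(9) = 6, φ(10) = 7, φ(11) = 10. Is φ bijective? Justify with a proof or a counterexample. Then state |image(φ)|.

7

φ(4) = 10 = φ(7) with 4 ≠ 7, so φ is not injective, hence not bijective.
The image of φ is {2, 3, 5, 6, 7, 10, 11}, which has 7 elements.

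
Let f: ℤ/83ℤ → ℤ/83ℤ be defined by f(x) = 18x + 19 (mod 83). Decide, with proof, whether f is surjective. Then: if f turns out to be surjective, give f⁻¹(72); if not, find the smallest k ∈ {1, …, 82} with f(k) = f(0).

Since gcd(18, 83) = 1, 18 is invertible modulo 83. Euclid's algorithm: 83 = 4·18 + 11, 18 = 1·11 + 7, 11 = 1·7 + 4, 7 = 1·4 + 3, 4 = 1·3 + 1; back-substituting gives 1 = 60·18 − 13·83, so 18⁻¹ ≡ 60 (mod 83).
For any y ∈ ℤ/83ℤ, x = 60(y − 19) mod 83 satisfies f(x) = 18·60(y − 19) + 19 ≡ y (since 18·60 ≡ 1 mod 83). So every y has a preimage.
Hence f is surjective.
Since f is surjective, we compute f⁻¹(72): solve 18x + 19 ≡ 72 (mod 83), i.e. 18x ≡ 53 (mod 83).
Multiplying by 18⁻¹ = 60 gives x ≡ 60·53 = 3180 = 38·83 + 26 ≡ 26 (mod 83).
Check: f(26) = 18·26 + 19 = 487 = 5·83 + 72 ≡ 72 (mod 83).

26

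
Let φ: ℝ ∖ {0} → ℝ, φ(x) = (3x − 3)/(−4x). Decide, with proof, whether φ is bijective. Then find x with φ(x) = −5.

If φ(x) = −3/4, cross-multiplying gives −4(3x − 3) = 3(−4x), which simplifies to 12 = 0 — false.  So −3/4 has no preimage and φ is not surjective.
Hence φ is not bijective.
Solving φ(x) = −5: cross-multiplying gives 3x − 3 = −5(−4x), which rearranges to −17x = 3, so x = −3/17.

-3/17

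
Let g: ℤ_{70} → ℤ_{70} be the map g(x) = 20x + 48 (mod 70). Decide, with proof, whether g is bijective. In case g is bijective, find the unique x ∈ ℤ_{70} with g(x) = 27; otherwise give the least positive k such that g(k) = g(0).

We have gcd(20, 70) = 10 > 1. Taking s = 0 and t = 7: g(0) = 48 and g(7) = 20·7 + 48 = 188 ≡ 48 (mod 70).
So g(0) = g(7) while 0 ≠ 7, hence g is not injective, hence not bijective.
Since g is not bijective, we find the least positive k with g(k) = g(0): this means 20k ≡ 0 (mod 70), i.e. 70 ∣ 20k. Since gcd(20, 70) = 10, dividing through by 10 this holds exactly when 7 ∣ 2k, and as gcd(2, 7) = 1, exactly when 7 ∣ k.
The smallest positive such k is 7.

7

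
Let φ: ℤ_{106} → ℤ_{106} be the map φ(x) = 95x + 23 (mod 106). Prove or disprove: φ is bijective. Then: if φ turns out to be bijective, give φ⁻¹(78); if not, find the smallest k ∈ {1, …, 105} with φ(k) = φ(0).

By definition, φ is injective if φ(x_1) = φ(x_2) implies x_1 = x_2.
Suppose φ(x_1) = φ(x_2) in ℤ_{106}. Then 95x_1 + 23 ≡ 95x_2 + 23 (mod 106), therefore 95(x_1 − x_2) ≡ 0 (mod 106).
Since gcd(95, 106) = 1, 95 is invertible modulo 106, hence x_1 − x_2 ≡ 0 (mod 106), i.e. x_1 = x_2.
We now compute 95⁻¹ mod 106 explicitly. Euclid's algorithm: 106 = 1·95 + 11, 95 = 8·11 + 7, 11 = 1·7 + 4, 7 = 1·4 + 3, 4 = 1·3 + 1; back-substituting gives 1 = 77·95 − 69·106, so 95⁻¹ ≡ 77 (mod 106).
For any y ∈ ℤ_{106}, x = 77(y − 23) mod 106 satisfies φ(x) = 95·77(y − 23) + 23 ≡ y (since 95·77 ≡ 1 mod 106). So every y has a preimage.
So φ is bijective.
Since φ is bijective, we find φ⁻¹(78): we need 95x ≡ 78 − 23 ≡ 55 (mod 106). Using 95⁻¹ = 77: x ≡ 77·55 = 4235 = 39·106 + 101, so x = 101.
Check: φ(101) = 95·101 + 23 = 9618 = 90·106 + 78 ≡ 78 (mod 106).

101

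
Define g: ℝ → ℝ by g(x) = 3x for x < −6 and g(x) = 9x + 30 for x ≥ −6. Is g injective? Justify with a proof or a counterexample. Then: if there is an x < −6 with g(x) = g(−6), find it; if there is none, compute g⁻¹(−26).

Both pieces are strictly increasing (slopes 3 and 9), so each is injective on its own interval.
The left piece maps (−∞, −6) onto (−∞, −18); the right piece maps [−6, ∞) onto [−24, ∞).
These images overlap. In particular g(−6) = −24 (right piece), and solving 3x = −24 on the left piece gives x = −8 < −6.
So g(−8) = g(−6) with −8 ≠ −6, and g is not injective. This x = −8 is the requested value below −6.

-8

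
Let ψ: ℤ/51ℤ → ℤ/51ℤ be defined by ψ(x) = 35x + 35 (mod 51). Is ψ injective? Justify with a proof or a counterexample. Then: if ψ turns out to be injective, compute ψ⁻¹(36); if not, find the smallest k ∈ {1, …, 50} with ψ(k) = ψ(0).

By definition, ψ is injective when ψ(x_1) = ψ(x_2) forces x_1 = x_2.
If ψ(x_1) = ψ(x_2), then 35x_1 ≡ 35x_2 (mod 51). Because gcd(35, 51) = 1, we may cancel 35 to get x_1 ≡ x_2 (mod 51).
Thus ψ is injective.
We now compute 35⁻¹ mod 51 explicitly. Euclid's algorithm: 51 = 1·35 + 16, 35 = 2·16 + 3, 16 = 5·3 + 1; back-substituting gives 1 = 35·35 − 24·51, so 35⁻¹ ≡ 35 (mod 51).
Since ψ is injective, we compute ψ⁻¹(36): solve 35x + 35 ≡ 36 (mod 51), i.e. 35x ≡ 1 (mod 51).
Multiplying by 35⁻¹ = 35 gives x ≡ 35·1 = 35 ≡ 35 (mod 51).
Check: ψ(35) = 35·35 + 35 = 1260 = 24·51 + 36 ≡ 36 (mod 51).

35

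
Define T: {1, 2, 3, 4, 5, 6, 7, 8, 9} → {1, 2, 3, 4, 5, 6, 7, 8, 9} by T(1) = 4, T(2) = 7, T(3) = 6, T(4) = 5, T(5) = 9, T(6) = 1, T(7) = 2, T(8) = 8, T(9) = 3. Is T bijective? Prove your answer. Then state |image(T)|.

The values 4, 7, 6, 5, 9, 1, 2, 8, 3 are a permutation of {1, 2, 3, 4, 5, 6, 7, 8, 9}: each element appears exactly once.
So T is injective and surjective, hence bijective.
The image of T is {1, 2, 3, 4, 5, 6, 7, 8, 9}, which has 9 elements.

9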